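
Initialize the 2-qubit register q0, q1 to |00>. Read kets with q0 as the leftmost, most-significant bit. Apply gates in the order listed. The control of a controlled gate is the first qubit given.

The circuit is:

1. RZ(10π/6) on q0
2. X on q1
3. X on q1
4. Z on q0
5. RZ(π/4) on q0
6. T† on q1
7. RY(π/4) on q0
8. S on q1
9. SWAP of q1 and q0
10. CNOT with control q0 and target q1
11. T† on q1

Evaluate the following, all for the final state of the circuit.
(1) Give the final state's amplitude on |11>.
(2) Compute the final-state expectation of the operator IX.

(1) The amplitude on |11> is 0.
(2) In the final state, IX has expectation 1/2.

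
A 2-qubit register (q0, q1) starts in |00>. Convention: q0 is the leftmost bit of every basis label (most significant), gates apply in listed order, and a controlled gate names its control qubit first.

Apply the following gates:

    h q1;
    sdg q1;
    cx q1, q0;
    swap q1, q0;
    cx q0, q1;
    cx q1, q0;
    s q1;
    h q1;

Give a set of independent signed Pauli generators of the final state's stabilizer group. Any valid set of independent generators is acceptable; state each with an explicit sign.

The final state is stabilized by the group generated by -YI, +IX; other independent generating sets are equally valid.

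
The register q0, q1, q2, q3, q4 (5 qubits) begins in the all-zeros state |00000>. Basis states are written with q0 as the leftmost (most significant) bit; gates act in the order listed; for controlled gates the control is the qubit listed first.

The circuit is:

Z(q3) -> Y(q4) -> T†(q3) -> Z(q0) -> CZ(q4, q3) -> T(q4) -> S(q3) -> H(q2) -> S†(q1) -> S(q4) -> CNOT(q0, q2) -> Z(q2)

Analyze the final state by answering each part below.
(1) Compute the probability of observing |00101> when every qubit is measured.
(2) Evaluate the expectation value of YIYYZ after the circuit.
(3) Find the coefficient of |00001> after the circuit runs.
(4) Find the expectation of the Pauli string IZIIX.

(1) A full measurement returns |00101> with probability 1/2.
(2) The expectation value of YIYYZ is 0.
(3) |00001> carries amplitude -sqrt(2)*exp(I*pi/4)/2 in the final state.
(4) The expectation value of IZIIX is 0.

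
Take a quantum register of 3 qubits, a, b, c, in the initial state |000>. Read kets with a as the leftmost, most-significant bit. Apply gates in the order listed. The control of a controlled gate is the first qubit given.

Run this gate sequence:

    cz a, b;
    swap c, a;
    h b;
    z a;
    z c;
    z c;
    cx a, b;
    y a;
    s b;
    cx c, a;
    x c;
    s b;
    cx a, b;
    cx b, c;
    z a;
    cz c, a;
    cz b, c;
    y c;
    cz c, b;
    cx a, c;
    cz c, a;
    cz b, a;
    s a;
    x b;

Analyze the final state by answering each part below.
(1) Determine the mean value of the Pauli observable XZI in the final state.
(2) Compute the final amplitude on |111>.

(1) The observable XZI averages to 0.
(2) The amplitude on |111> is sqrt(2)*I/2.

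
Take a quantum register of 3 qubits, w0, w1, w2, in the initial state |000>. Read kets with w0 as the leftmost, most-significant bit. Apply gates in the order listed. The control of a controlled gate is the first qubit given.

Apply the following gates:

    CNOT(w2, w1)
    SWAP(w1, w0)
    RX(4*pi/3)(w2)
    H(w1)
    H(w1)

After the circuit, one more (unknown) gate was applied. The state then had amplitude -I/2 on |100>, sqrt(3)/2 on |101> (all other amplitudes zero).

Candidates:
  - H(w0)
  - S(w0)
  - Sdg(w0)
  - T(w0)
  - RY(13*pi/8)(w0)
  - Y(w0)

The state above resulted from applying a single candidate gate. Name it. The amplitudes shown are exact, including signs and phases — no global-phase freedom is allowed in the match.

The applied gate was Y(w0). Key observation: gates 4-5 undo each other exactly, leaving only the rest of the circuit to track.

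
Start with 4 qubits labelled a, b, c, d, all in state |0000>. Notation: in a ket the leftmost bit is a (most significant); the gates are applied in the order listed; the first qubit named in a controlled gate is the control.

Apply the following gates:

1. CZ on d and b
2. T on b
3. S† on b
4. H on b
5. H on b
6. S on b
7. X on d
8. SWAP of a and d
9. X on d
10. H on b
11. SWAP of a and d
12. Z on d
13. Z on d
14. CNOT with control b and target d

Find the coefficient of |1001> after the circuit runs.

|1001> carries amplitude sqrt(2)/2 in the final state.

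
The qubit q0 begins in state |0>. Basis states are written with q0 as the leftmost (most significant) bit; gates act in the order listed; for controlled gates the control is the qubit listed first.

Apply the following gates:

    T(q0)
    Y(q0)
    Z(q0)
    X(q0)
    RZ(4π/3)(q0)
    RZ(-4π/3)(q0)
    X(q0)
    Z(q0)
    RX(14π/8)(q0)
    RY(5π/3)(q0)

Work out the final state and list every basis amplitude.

The resulting statevector has amplitude -sqrt(6 - 3*sqrt(2))/4 + I*sqrt(sqrt(2) + 2)/4 on |0>, sqrt(2 - sqrt(2))/4 + I*sqrt(3*sqrt(2) + 6)/4 on |1>. Key observation: the block from step 3 through step 8 cancels to the identity and can be dropped.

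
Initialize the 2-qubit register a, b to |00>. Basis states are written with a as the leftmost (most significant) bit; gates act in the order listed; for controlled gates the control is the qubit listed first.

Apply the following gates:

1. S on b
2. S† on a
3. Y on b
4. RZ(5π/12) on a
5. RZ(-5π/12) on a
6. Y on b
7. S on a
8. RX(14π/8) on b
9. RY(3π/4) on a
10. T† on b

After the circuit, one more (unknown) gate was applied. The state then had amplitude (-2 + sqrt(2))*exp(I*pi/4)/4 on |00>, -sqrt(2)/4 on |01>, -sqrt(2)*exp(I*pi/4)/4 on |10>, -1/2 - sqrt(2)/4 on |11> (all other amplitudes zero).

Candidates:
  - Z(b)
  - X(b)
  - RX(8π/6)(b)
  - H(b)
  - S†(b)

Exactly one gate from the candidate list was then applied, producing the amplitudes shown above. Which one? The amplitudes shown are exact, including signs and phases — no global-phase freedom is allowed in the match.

It was X(b) that produced the state shown.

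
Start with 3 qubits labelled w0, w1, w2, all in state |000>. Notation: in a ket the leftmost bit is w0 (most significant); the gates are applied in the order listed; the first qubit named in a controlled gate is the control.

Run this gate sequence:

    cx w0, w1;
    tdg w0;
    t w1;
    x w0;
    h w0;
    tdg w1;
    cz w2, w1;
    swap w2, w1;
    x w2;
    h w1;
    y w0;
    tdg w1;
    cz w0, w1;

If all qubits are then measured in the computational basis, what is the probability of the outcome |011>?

Outcome |011> occurs with probability 1/4.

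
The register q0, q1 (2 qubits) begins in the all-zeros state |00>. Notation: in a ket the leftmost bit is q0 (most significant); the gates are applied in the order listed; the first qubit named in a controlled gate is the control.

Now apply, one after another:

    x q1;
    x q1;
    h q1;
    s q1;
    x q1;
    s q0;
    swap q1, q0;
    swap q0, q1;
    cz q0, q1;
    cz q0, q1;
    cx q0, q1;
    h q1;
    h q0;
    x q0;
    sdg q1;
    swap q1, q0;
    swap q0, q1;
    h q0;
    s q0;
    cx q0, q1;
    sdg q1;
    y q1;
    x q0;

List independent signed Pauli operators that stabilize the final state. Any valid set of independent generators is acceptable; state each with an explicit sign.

One valid set of independent stabilizer generators is -IY, -ZI (any independent generating set of the same group is equally correct).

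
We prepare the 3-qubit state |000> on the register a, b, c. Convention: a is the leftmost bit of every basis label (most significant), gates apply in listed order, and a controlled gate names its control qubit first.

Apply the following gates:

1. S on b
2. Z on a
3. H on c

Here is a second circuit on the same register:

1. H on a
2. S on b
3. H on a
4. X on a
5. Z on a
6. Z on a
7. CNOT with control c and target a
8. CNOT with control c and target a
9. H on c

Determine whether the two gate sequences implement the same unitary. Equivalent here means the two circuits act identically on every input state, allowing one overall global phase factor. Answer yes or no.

No, they are not equivalent — no single phase factor reconciles the two unitaries.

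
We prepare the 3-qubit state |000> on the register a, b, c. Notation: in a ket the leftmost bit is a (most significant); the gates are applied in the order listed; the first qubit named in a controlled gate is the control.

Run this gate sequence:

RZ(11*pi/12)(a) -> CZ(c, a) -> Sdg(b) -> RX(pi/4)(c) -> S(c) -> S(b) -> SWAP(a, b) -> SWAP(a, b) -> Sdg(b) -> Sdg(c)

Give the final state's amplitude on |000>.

|000> carries amplitude -sqrt(sqrt(2) + 2)*exp(13*I*pi/24)/2 in the final state. Key observation: steps 5-10 multiply out to the identity, so the circuit reduces to the remaining gates.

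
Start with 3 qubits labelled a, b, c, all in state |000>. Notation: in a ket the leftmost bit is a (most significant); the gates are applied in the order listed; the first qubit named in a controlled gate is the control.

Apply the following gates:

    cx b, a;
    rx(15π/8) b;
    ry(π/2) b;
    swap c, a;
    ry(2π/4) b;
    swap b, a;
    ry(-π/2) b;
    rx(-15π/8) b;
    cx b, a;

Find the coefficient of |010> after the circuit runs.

The final state's coefficient on |010> equals -sqrt(2)/4 - sqrt(2)*sqrt(sqrt(2) + 2)/8 - sqrt(2)*I*sqrt(2 - sqrt(2))/8.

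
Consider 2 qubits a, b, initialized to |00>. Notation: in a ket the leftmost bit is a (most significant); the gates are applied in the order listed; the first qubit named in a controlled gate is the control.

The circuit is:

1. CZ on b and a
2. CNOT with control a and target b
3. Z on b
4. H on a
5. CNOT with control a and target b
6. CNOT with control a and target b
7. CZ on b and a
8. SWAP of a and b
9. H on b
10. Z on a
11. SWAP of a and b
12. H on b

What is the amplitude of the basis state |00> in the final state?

The final state's coefficient on |00> equals sqrt(2)/2.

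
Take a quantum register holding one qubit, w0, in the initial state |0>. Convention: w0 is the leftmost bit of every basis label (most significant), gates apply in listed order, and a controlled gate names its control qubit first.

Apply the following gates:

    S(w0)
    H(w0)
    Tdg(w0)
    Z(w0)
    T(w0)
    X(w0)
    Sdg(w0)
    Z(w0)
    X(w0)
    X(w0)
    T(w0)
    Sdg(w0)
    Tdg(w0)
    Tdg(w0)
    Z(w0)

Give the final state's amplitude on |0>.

|0> carries amplitude -sqrt(2)/2 in the final state.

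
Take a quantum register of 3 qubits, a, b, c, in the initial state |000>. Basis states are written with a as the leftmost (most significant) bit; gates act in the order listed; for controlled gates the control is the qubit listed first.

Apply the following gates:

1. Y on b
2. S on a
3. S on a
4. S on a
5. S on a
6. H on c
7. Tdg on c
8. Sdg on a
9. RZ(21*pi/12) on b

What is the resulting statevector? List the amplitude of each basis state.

After the circuit, the state carries amplitude -sqrt(2)*exp(3*I*pi/8)/2 on |010>, -sqrt(2)*exp(I*pi/8)/2 on |011>, and 0 on every other basis state. Key observation: steps 2-5 multiply out to the identity, so the circuit reduces to the remaining gates.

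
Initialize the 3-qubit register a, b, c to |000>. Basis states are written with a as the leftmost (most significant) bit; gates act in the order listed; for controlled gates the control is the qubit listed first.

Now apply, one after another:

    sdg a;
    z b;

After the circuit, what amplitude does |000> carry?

|000> carries amplitude 1 in the final state.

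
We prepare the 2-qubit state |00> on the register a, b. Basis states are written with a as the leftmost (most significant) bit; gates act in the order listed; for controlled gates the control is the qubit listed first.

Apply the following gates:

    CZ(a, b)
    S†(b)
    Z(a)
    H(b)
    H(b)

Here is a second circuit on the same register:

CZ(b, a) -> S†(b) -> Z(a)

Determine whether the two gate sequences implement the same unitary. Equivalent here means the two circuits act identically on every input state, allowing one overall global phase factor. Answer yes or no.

Yes, they are equivalent — the unitaries differ by at most a global phase.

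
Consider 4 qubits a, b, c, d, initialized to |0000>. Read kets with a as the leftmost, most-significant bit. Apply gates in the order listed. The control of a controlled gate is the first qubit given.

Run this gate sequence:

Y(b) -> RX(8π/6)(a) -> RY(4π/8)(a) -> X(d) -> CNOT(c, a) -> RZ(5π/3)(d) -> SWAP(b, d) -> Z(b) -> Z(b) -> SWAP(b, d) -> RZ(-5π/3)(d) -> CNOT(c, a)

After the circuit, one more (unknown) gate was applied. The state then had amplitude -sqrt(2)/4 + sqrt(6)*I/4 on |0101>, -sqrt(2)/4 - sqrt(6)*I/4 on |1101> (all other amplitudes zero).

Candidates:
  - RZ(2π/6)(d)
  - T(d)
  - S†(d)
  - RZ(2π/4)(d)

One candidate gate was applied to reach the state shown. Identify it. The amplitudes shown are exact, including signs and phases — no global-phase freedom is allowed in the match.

The applied gate was S†(d). Key observation: steps 5-12 multiply out to the identity, so the circuit reduces to the remaining gates.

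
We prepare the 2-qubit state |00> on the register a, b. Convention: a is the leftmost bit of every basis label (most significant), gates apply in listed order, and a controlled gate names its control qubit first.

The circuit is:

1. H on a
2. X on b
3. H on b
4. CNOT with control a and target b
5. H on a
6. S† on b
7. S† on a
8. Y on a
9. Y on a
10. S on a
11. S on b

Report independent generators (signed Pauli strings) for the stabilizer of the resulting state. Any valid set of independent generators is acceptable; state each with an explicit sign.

The final state is stabilized by the group generated by -IX, -ZI; other independent generating sets are equally valid. Key observation: steps 6-11 multiply out to the identity, so the circuit reduces to the remaining gates.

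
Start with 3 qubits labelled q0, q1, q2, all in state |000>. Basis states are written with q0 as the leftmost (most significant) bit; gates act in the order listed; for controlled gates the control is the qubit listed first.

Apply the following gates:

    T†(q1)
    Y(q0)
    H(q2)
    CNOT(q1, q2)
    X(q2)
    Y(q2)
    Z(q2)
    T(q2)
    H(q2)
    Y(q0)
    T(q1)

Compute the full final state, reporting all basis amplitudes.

The final amplitudes are -I/2 - exp(3*I*pi/4)/2 on |000>, -I/2 + exp(3*I*pi/4)/2 on |001>, and 0 on every other basis state.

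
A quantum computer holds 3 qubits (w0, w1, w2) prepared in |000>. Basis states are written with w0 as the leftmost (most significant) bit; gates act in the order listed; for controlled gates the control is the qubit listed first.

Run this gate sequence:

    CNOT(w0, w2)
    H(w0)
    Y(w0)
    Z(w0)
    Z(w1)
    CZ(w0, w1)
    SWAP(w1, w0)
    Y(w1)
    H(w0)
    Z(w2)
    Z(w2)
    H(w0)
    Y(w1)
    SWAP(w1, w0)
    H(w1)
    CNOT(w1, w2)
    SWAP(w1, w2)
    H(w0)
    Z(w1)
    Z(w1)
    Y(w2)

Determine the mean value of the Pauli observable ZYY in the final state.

The observable ZYY averages to -1. Key observation: steps 7-14 multiply out to the identity, so the circuit reduces to the remaining gates.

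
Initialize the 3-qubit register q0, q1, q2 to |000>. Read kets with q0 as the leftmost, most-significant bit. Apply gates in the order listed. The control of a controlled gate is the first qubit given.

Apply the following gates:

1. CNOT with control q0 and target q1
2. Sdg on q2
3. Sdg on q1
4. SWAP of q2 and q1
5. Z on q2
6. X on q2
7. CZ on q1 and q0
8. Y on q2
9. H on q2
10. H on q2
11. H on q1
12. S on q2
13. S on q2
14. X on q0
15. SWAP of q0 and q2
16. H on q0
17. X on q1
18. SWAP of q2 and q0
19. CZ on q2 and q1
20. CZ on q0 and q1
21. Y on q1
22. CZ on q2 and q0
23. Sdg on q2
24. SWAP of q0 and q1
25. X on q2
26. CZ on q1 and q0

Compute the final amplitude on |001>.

The final state's coefficient on |001> equals 0.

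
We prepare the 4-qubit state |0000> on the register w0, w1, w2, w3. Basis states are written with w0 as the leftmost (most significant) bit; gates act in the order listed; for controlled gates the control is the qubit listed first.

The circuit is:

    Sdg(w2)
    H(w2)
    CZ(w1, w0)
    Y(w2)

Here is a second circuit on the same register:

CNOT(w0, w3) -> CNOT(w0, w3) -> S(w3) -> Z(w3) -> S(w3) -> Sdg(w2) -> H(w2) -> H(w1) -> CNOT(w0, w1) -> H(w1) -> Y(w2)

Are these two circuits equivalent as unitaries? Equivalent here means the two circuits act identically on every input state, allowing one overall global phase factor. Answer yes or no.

Yes — the two circuits implement the same unitary up to a global phase.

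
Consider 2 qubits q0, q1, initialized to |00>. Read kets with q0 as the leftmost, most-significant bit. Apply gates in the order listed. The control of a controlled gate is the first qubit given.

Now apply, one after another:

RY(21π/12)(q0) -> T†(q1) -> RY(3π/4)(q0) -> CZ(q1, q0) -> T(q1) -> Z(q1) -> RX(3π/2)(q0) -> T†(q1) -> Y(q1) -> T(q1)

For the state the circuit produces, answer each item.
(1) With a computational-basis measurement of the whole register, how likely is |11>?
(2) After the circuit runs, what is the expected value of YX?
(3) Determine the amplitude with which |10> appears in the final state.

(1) Outcome |11> occurs with probability 1/2.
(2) The expectation value of YX is 0.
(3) The final state's coefficient on |10> equals 0.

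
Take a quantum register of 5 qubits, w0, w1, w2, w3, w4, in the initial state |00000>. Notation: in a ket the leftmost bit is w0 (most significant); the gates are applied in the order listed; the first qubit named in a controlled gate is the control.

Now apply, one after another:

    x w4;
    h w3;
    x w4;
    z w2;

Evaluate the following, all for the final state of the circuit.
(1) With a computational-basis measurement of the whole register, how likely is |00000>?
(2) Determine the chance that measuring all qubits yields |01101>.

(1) The probability of measuring |00000> is 1/2.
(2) The probability of measuring |01101> is 0.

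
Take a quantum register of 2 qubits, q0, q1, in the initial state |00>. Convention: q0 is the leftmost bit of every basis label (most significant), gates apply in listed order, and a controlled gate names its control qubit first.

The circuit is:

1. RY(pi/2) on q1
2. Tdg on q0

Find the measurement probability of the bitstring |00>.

A full measurement returns |00> with probability 1/2.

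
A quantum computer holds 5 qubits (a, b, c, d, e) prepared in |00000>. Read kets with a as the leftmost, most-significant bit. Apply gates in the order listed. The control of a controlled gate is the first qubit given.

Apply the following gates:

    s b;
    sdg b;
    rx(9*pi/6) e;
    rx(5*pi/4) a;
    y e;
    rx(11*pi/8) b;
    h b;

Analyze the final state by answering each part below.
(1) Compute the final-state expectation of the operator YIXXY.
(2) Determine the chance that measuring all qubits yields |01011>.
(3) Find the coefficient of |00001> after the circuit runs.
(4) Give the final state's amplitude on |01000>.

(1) In the final state, YIXXY has expectation 0. Key observation: the block from step 1 through step 2 cancels to the identity and can be dropped.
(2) A full measurement returns |01011> with probability 0.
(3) The final state's coefficient on |00001> equals sqrt(2 - sqrt(2))*(sin(5*pi/16) - I*cos(5*pi/16))/4.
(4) The amplitude on |01000> is sqrt(2 - sqrt(2))*exp(11*I*pi/16)/4.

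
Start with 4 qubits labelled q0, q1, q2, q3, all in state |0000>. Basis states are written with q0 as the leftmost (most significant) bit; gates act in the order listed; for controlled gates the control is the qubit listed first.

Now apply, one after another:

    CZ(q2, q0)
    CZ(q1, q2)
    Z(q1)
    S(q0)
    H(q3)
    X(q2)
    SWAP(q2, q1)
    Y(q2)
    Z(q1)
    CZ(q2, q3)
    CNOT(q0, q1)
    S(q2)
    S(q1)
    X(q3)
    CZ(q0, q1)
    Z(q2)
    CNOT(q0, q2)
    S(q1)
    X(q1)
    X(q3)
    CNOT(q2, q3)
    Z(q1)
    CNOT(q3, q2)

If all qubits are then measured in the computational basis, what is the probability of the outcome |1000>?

A full measurement returns |1000> with probability 0.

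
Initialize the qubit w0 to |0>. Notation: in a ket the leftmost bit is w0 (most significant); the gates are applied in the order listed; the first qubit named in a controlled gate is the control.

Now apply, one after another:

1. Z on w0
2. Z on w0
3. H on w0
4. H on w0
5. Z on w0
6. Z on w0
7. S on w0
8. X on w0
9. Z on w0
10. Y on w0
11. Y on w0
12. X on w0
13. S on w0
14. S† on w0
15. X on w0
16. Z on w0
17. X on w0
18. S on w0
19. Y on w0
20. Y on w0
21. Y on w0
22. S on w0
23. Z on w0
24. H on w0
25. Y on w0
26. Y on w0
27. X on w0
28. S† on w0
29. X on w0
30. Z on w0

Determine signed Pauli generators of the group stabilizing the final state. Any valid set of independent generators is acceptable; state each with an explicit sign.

The final state is stabilized by the group generated by +Y; other independent generating sets are equally valid. Key observation: gates 1-6 undo each other exactly, leaving only the rest of the circuit to track.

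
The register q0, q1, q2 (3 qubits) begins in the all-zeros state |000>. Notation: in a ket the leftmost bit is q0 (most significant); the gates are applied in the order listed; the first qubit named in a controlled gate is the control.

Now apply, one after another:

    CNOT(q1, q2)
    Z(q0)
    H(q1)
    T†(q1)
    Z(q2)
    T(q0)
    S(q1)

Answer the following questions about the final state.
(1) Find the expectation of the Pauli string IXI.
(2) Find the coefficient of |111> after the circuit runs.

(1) In the final state, IXI has expectation sqrt(2)/2.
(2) The amplitude on |111> is 0.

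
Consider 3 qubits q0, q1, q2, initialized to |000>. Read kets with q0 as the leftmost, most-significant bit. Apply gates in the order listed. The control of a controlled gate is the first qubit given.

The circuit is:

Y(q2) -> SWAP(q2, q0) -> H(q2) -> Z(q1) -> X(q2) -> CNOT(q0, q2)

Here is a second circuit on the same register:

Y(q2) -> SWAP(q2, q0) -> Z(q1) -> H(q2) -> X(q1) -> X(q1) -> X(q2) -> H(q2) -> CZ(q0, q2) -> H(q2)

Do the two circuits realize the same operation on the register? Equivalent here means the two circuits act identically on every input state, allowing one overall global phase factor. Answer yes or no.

Yes, they are equivalent — the unitaries differ by at most a global phase.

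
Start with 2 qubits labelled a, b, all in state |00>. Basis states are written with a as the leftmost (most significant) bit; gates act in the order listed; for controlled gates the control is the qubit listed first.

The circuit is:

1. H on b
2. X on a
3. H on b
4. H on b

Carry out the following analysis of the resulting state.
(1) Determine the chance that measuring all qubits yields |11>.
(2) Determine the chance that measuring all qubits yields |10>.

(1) A full measurement returns |11> with probability 1/2.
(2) Outcome |10> occurs with probability 1/2.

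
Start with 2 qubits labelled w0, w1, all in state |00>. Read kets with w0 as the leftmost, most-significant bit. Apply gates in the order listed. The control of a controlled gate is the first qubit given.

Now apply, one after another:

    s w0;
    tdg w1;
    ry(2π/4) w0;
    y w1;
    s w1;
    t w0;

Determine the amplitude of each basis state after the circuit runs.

The final amplitudes are 0 on |00>, -sqrt(2)/2 on |01>, 0 on |10>, -sqrt(2)*exp(I*pi/4)/2 on |11>.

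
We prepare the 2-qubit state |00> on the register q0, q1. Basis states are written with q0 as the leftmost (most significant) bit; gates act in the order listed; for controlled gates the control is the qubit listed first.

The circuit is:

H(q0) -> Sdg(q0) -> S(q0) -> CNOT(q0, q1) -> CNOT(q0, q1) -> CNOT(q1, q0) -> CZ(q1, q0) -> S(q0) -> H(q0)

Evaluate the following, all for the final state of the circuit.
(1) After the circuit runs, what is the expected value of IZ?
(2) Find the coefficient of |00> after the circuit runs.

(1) In the final state, IZ has expectation 1.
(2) The final state's coefficient on |00> equals 1/2 + I/2.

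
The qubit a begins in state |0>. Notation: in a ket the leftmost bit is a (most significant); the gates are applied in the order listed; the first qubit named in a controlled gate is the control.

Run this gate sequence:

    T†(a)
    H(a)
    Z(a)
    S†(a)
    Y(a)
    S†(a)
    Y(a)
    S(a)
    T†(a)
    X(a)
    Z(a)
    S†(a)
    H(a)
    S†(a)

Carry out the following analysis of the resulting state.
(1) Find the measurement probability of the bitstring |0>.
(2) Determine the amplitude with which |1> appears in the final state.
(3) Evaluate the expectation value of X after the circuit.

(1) A full measurement returns |0> with probability 1/2 - sqrt(2)/4.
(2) The amplitude on |1> is exp(I*pi/4)/2 + I/2.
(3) The observable X averages to sqrt(2)/2.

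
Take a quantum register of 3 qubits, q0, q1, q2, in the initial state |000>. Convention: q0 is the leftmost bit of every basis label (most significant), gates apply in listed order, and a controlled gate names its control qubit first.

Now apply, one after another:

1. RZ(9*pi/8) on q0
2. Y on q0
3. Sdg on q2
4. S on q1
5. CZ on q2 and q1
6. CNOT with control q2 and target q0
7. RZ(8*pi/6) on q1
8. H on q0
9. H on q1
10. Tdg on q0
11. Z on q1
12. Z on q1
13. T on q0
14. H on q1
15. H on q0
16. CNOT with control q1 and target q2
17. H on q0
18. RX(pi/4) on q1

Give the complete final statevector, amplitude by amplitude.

After the circuit, the state carries amplitude -sqrt(2*sqrt(2) + 4)*exp(13*I*pi/48)/4 on |000>, 0 on |001>, sqrt(4 - 2*sqrt(2))*exp(37*I*pi/48)/4 on |010>, 0 on |011>, sqrt(2*sqrt(2) + 4)*exp(13*I*pi/48)/4 on |100>, 0 on |101>, -sqrt(4 - 2*sqrt(2))*exp(37*I*pi/48)/4 on |110>, 0 on |111>. Key observation: gates 8-15 undo each other exactly, leaving only the rest of the circuit to track.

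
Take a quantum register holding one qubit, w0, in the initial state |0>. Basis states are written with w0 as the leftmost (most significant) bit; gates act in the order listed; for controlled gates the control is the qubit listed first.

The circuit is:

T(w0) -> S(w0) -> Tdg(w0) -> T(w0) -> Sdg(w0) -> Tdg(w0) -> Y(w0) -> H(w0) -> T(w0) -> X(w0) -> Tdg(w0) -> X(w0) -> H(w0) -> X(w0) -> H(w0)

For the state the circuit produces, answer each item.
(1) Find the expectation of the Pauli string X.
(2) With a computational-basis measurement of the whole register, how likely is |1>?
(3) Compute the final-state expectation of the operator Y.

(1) The observable X averages to 0. Key observation: the block from step 1 through step 6 cancels to the identity and can be dropped.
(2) The probability of measuring |1> is 1/2.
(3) In the final state, Y has expectation 1.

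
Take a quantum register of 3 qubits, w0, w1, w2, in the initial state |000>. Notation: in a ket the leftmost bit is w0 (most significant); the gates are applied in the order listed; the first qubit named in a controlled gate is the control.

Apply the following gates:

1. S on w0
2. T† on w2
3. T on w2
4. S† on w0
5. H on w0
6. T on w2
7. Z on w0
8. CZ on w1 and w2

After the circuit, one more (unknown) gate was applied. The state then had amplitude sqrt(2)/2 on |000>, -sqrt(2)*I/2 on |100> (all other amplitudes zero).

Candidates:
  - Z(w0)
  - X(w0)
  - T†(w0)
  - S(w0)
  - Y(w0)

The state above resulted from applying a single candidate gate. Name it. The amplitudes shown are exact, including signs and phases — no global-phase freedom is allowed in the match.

The applied gate was S(w0). Key observation: the block from step 1 through step 4 cancels to the identity and can be dropped.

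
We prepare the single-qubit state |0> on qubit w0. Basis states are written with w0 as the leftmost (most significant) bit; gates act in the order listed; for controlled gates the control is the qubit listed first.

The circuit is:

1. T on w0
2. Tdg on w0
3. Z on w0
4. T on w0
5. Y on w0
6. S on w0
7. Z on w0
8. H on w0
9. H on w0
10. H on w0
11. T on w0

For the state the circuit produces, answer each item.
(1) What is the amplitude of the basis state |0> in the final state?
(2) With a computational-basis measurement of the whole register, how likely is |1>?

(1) The final state's coefficient on |0> equals sqrt(2)/2.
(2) Outcome |1> occurs with probability 1/2.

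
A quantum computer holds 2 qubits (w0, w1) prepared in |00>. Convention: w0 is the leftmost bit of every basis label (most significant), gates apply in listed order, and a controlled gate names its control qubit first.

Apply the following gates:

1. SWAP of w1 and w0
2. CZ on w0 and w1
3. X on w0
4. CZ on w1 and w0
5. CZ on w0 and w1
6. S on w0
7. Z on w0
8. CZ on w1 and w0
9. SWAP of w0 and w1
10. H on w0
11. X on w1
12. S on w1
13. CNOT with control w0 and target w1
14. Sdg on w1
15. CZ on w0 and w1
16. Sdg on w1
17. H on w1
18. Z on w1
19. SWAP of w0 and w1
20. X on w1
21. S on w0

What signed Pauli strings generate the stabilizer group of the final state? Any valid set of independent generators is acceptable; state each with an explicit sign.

The final state is stabilized by the group generated by +YZ, +ZX; other independent generating sets are equally valid.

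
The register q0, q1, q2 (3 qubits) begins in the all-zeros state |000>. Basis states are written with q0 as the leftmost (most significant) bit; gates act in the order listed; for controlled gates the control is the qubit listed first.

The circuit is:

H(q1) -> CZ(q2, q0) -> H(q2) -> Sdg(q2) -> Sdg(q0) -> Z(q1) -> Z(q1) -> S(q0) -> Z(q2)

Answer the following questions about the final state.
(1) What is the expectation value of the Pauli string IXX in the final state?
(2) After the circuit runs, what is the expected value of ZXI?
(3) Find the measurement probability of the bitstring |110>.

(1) The observable IXX averages to 0.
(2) The expectation value of ZXI is 1.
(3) A full measurement returns |110> with probability 0.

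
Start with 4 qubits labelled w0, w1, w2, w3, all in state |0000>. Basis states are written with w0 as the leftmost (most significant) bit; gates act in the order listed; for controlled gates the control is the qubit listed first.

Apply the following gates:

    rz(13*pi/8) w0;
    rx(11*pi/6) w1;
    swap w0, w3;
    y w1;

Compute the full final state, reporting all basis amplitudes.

After the circuit, the state carries amplitude (-sqrt(2) + sqrt(6))*exp(3*I*pi/16)/4 on |0000>, (sqrt(2) + sqrt(6))*exp(11*I*pi/16)/4 on |0100>, and 0 on every other basis state.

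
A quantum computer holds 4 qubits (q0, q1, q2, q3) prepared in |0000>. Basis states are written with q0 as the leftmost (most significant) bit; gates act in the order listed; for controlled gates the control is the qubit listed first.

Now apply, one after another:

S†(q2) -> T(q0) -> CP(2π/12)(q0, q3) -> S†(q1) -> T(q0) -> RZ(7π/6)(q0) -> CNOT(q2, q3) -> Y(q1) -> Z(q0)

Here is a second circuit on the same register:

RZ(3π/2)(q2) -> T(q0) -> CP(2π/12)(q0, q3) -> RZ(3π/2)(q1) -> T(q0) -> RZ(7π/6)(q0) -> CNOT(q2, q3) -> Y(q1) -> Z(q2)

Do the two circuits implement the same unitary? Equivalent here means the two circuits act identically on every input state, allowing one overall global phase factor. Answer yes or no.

No, they are not equivalent — no single phase factor reconciles the two unitaries.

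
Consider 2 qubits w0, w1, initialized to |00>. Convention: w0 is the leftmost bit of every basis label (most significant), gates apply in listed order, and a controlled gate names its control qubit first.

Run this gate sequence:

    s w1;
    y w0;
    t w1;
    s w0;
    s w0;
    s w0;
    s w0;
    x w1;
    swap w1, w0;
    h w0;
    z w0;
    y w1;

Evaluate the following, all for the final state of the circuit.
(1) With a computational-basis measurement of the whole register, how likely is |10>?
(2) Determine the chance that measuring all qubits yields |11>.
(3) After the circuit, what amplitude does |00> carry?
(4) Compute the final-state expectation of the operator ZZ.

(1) The probability of measuring |10> is 1/2. Key observation: the block from step 4 through step 7 cancels to the identity and can be dropped.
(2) Outcome |11> occurs with probability 0.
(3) The final state's coefficient on |00> equals sqrt(2)/2.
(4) The observable ZZ averages to 0.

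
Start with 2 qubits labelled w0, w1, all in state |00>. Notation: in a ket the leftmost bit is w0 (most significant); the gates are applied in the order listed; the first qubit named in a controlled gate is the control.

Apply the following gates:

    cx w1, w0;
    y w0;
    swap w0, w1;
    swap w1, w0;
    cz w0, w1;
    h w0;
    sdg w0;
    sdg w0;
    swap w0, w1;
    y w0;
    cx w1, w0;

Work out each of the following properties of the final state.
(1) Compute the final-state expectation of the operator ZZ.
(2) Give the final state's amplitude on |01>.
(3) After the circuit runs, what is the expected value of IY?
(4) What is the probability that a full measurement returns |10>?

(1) In the final state, ZZ has expectation -1.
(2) |01> carries amplitude -sqrt(2)/2 in the final state.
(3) In the final state, IY has expectation 0.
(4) Outcome |10> occurs with probability 1/2.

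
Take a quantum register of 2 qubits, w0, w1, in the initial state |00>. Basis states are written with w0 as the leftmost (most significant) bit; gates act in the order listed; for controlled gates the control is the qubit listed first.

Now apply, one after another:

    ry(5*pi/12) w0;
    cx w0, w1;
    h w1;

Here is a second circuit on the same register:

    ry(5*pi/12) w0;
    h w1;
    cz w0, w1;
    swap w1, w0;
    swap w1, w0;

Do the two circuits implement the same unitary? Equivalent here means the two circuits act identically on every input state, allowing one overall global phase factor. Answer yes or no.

Yes — the two circuits implement the same unitary up to a global phase.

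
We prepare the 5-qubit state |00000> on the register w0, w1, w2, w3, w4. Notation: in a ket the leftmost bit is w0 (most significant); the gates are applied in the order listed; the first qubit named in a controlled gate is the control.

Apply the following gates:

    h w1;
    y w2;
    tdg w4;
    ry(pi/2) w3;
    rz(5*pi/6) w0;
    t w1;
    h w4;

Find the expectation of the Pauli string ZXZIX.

The expectation value of ZXZIX is -sqrt(2)/2.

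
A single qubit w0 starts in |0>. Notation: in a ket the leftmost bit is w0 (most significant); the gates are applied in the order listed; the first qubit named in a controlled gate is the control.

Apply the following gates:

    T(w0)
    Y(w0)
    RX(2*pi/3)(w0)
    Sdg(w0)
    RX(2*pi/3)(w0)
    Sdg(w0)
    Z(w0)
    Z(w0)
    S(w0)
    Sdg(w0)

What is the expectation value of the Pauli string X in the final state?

The expectation value of X is -sqrt(3)/4.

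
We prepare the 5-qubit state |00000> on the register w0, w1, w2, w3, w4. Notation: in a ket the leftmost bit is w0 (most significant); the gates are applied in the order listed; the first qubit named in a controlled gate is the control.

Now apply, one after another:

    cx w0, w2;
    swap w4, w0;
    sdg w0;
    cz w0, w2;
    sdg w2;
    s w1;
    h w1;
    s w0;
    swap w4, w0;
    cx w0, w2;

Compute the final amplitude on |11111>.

The final state's coefficient on |11111> equals 0.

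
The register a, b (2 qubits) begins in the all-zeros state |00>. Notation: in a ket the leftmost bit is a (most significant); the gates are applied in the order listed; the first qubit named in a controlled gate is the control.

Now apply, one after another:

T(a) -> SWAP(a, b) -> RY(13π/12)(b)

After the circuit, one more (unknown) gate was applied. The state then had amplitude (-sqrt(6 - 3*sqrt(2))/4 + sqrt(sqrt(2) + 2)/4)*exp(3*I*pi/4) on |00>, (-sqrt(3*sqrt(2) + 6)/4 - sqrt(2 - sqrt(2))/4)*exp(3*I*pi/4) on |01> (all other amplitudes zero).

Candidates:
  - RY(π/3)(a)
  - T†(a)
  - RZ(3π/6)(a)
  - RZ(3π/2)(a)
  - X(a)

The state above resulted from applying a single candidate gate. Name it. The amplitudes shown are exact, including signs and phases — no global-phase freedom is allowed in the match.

The applied gate was RZ(3π/6)(a).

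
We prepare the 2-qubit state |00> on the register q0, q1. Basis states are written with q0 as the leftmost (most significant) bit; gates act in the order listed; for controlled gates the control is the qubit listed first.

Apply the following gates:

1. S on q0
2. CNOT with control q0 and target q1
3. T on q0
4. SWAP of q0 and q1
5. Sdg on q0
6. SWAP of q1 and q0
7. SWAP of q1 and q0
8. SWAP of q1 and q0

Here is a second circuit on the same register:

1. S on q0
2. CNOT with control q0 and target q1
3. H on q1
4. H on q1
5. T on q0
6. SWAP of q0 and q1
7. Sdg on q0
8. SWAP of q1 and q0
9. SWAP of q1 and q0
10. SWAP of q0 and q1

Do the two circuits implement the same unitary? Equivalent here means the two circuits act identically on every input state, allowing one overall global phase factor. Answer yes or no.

Yes: on every input state the two circuits agree up to one overall phase factor.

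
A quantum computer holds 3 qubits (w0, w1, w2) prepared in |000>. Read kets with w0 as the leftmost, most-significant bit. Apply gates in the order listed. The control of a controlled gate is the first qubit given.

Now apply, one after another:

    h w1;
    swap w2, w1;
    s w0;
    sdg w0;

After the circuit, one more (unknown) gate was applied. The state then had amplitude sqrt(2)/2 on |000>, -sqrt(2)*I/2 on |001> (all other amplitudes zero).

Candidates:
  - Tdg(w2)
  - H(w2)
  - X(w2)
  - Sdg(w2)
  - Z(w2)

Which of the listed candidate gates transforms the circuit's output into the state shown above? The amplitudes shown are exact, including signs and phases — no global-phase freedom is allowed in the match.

It was Sdg(w2) that produced the state shown. Key observation: steps 3-4 multiply out to the identity, so the circuit reduces to the remaining gates.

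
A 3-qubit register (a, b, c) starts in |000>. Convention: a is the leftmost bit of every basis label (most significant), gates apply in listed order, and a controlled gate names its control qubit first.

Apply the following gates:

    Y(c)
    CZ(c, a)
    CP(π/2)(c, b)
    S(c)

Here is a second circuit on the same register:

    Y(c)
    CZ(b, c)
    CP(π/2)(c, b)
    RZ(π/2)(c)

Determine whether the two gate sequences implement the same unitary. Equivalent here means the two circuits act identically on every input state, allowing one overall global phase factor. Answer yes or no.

No — the two circuits implement different unitaries, even allowing a global phase.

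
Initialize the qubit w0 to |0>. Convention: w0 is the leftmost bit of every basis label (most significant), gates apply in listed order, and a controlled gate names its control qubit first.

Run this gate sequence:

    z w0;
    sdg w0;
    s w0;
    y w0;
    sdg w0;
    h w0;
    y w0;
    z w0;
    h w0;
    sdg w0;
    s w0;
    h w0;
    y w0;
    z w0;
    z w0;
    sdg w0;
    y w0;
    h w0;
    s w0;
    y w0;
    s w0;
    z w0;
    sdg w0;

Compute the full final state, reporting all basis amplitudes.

After the circuit, the state carries amplitude 1/2 + I/2 on |0>, -1/2 - I/2 on |1>.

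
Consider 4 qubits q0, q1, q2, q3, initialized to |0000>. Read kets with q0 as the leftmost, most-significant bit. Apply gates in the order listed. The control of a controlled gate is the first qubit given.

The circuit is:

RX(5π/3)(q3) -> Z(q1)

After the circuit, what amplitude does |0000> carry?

The amplitude on |0000> is -sqrt(3)/2.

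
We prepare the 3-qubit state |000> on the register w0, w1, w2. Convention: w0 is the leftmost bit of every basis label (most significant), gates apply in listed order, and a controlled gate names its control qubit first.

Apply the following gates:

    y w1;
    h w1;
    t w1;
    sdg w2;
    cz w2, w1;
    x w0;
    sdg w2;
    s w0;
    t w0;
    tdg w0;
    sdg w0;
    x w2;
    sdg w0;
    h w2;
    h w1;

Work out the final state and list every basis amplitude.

After the circuit, the state carries amplitude 0 on |000>, 0 on |001>, 0 on |010>, 0 on |011>, sqrt(2)*(1 - exp(I*pi/4))/4 on |100>, sqrt(2)*(-1 + exp(I*pi/4))/4 on |101>, sqrt(2)*(1 + exp(I*pi/4))/4 on |110>, sqrt(2)*(-1 - exp(I*pi/4))/4 on |111>. Key observation: gates 8-11 undo each other exactly, leaving only the rest of the circuit to track.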